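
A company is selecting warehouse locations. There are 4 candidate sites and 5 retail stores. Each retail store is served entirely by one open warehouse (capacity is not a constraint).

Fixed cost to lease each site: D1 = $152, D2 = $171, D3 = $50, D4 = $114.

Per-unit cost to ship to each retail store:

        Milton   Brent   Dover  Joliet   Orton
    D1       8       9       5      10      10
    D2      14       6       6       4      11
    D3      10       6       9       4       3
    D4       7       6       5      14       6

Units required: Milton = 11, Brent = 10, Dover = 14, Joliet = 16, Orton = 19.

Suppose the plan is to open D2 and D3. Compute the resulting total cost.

Each retail store is assigned to its cheapest site among the open ones.
{D2, D3}: Milton→D3 10·11=110, Brent→D2 6·10=60, Dover→D2 6·14=84, Joliet→D2 4·16=64, Orton→D3 3·19=57. Service 375; fixed 221; total 596.

Total cost: 596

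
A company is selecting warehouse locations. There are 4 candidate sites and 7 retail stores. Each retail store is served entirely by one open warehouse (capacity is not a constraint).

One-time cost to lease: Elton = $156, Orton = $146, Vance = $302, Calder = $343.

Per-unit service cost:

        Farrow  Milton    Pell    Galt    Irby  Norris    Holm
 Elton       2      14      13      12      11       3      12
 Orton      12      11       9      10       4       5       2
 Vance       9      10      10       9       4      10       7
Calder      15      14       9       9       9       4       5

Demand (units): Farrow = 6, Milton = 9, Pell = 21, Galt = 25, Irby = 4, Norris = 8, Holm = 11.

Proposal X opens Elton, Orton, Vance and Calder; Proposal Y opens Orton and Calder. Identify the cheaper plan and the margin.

Proposal X: {Elton, Orton, Vance, Calder}: Farrow→Elton 2·6=12, Milton→Vance 10·9=90, Pell→Orton 9·21=189, Galt→Vance 9·25=225, Irby→Orton 4·4=16, Norris→Elton 3·8=24, Holm→Orton 2·11=22. Service 578; fixed 947; total 1525.
Proposal Y: {Orton, Calder}: Farrow→Orton 12·6=72, Milton→Orton 11·9=99, Pell→Orton 9·21=189, Galt→Calder 9·25=225, Irby→Orton 4·4=16, Norris→Calder 4·8=32, Holm→Orton 2·11=22. Service 655; fixed 489; total 1144.
Difference: |1525 − 1144| = 381.

Proposal Y is cheaper by 381.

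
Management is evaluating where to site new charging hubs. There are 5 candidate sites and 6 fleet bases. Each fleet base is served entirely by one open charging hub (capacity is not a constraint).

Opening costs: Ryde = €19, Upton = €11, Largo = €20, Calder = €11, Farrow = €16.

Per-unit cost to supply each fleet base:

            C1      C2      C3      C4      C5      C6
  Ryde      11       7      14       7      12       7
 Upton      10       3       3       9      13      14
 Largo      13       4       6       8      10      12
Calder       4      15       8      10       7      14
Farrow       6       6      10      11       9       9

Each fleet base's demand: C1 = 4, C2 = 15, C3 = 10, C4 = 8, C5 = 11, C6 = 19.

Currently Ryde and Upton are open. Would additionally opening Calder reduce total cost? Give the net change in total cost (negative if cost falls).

Yes — net change −68 (cost falls by 68).

Current service cost with {Ryde, Upton}: 436.
Adding Calder: each fleet base re-picks its cheapest; new service cost 357, saving 79.
Extra fixed cost: 11. Net change = 11 − 79 = -68.
(Totals: 466 → 398.)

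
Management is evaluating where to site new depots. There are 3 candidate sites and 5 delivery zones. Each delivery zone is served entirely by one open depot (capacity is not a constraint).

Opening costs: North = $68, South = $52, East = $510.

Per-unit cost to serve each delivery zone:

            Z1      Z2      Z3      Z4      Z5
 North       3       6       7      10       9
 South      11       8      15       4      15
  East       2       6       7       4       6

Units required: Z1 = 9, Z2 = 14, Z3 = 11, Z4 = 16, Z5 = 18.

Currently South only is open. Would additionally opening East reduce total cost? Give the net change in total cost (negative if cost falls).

No — net change +151 (cost rises by 151).

Current service cost with {South}: 710.
Adding East: each delivery zone re-picks its cheapest; new service cost 351, saving 359.
Extra fixed cost: 510. Net change = 510 − 359 = 151.
(Totals: 762 → 913.)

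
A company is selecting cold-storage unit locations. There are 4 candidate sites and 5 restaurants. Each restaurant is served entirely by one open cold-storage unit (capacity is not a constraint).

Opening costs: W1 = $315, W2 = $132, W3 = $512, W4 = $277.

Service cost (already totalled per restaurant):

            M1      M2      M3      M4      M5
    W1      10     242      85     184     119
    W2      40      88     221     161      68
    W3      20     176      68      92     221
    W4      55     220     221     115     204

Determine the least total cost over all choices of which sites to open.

For any fixed open set, each restaurant goes to its cheapest open site; total = fixed + service.
{W2}: M1→W2 40, M2→W2 88, M3→W2 221, M4→W2 161, M5→W2 68. Service 578; fixed 132; total 710.
{W1, W2}: service 412 + fixed 447 = 859
{W2, W4}: service 532 + fixed 409 = 941
{W1, W2, W3, W4}: M1→W1 10, M2→W2 88, M3→W3 68, M4→W3 92, M5→W2 68. Service 326; fixed 1236; total 1562.
No other subset beats 710.

Minimum total cost: 710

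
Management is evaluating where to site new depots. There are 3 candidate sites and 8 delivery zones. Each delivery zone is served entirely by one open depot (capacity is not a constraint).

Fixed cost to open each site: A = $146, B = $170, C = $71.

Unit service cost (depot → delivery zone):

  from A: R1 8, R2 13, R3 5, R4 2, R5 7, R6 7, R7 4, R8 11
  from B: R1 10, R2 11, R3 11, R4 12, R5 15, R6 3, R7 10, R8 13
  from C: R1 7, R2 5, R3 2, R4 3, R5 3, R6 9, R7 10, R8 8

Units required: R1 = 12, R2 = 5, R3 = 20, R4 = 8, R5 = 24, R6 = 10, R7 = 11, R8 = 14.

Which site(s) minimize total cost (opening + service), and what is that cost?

For any fixed open set, each delivery zone goes to its cheapest open site; total = fixed + service.
{C}: R1→C 7·12=84, R2→C 5·5=25, R3→C 2·20=40, R4→C 3·8=24, R5→C 3·24=72, R6→C 9·10=90, R7→C 10·11=110, R8→C 8·14=112. Service 557; fixed 71; total 628.
{A, C}: service 463 + fixed 217 = 680
{B, C}: R1→C 7·12=84, R2→C 5·5=25, R3→C 2·20=40, R4→C 3·8=24, R5→C 3·24=72, R6→B 3·10=30, R7→B 10·11=110, R8→C 8·14=112. Service 497; fixed 241; total 738.
{A, B, C}: service 423 + fixed 387 = 810
No other subset beats 628.

Open C only; minimum total cost 628.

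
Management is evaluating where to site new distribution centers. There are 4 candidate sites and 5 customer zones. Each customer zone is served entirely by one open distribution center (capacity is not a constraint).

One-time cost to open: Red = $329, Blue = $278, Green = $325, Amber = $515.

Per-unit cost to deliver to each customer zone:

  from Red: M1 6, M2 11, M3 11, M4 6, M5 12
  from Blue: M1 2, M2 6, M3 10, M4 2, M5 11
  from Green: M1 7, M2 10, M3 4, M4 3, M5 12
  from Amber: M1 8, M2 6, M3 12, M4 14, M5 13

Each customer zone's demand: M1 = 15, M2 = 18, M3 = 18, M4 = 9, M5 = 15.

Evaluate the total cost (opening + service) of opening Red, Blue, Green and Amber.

Total cost: 1840

Each customer zone is assigned to its cheapest site among the open ones.
{Red, Blue, Green, Amber}: M1→Blue 2·15=30, M2→Blue 6·18=108, M3→Green 4·18=72, M4→Blue 2·9=18, M5→Blue 11·15=165. Service 393; fixed 1447; total 1840.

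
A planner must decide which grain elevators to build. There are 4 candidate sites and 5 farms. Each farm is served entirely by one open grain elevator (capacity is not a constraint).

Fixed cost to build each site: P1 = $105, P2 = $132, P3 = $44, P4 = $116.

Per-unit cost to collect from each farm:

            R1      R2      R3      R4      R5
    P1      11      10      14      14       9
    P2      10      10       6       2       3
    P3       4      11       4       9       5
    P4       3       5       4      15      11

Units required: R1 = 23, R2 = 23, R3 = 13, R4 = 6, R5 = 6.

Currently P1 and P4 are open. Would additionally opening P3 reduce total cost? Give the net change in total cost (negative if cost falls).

Yes — net change −10 (cost falls by 10).

Current service cost with {P1, P4}: 374.
Adding P3: each farm re-picks its cheapest; new service cost 320, saving 54.
Extra fixed cost: 44. Net change = 44 − 54 = -10.
(Totals: 595 → 585.)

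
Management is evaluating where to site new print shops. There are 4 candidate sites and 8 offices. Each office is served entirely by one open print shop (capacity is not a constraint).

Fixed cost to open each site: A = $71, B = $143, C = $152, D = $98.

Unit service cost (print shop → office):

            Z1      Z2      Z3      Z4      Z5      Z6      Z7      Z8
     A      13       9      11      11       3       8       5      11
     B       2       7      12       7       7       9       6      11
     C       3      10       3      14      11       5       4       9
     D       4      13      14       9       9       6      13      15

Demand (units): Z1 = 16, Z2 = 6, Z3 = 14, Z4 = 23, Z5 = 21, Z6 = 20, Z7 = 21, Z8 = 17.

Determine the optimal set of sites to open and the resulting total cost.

For any fixed open set, each office goes to its cheapest open site; total = fixed + service.
{A, C}: Z1→C 3·16=48, Z2→A 9·6=54, Z3→C 3·14=42, Z4→A 11·23=253, Z5→A 3·21=63, Z6→C 5·20=100, Z7→C 4·21=84, Z8→C 9·17=153. Service 797; fixed 223; total 1020.
{A, B, C}: service 677 + fixed 366 = 1043
{B, C}: service 761 + fixed 295 = 1056
{A, B, C, D}: service 677 + fixed 464 = 1141
(All 15 nonempty subsets were checked; A and C is lowest.)

Open A and C; minimum total cost 1020.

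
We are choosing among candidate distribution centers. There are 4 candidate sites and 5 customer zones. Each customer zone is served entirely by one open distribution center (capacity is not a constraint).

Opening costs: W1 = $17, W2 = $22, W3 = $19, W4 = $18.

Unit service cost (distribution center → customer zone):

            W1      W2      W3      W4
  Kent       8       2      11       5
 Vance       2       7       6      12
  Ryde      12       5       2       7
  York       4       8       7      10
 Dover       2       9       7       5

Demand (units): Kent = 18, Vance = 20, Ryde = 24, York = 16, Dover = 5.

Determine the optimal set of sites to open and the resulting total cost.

For any fixed open set, each customer zone goes to its cheapest open site; total = fixed + service.
{W1, W2, W3}: Kent→W2 2·18=36, Vance→W1 2·20=40, Ryde→W3 2·24=48, York→W1 4·16=64, Dover→W1 2·5=10. Service 198; fixed 58; total 256.
{W1, W2, W3, W4}: service 198 + fixed 76 = 274
{W1, W3, W4}: service 252 + fixed 54 = 306
{W1}: service 546 + fixed 17 = 563
No other subset beats 256.

Open W1, W2 and W3; minimum total cost 256.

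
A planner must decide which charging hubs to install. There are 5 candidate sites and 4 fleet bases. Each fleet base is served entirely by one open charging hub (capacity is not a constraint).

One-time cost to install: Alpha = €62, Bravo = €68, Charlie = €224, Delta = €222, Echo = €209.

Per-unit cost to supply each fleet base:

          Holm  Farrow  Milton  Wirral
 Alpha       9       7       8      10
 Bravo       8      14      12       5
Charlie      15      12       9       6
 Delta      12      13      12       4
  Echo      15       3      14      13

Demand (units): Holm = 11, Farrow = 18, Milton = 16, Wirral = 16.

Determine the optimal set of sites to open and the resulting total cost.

For any fixed open set, each fleet base goes to its cheapest open site; total = fixed + service.
{Alpha, Bravo}: Holm→Bravo 8·11=88, Farrow→Alpha 7·18=126, Milton→Alpha 8·16=128, Wirral→Bravo 5·16=80. Service 422; fixed 130; total 552.
{Alpha}: Holm→Alpha 9·11=99, Farrow→Alpha 7·18=126, Milton→Alpha 8·16=128, Wirral→Alpha 10·16=160. Service 513; fixed 62; total 575.
{Bravo}: service 612 + fixed 68 = 680
{Alpha, Bravo, Charlie, Delta, Echo}: service 334 + fixed 785 = 1119
No other subset beats 552.

Open Alpha and Bravo; minimum total cost 552.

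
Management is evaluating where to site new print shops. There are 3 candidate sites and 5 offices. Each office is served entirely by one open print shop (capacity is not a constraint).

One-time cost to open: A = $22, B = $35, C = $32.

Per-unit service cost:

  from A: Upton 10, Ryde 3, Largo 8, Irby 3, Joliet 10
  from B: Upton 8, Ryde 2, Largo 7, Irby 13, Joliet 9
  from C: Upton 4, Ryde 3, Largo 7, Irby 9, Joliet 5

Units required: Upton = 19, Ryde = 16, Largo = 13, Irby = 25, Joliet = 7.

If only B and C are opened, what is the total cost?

Each office is assigned to its cheapest site among the open ones.
{B, C}: Upton→C 4·19=76, Ryde→B 2·16=32, Largo→B 7·13=91, Irby→C 9·25=225, Joliet→C 5·7=35. Service 459; fixed 67; total 526.

Total cost: 526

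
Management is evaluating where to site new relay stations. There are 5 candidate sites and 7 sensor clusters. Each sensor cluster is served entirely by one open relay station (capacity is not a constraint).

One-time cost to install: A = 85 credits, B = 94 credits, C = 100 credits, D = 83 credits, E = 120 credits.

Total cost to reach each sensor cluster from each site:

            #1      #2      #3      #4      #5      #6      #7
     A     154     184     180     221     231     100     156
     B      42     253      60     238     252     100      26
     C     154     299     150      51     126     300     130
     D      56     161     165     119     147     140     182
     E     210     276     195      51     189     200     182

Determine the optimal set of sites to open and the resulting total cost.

For any fixed open set, each sensor cluster goes to its cheapest open site; total = fixed + service.
{B, D}: #1→B 42, #2→D 161, #3→B 60, #4→D 119, #5→D 147, #6→B 100, #7→B 26. Service 655; fixed 177; total 832.
{B, C, D}: #1→B 42, #2→D 161, #3→B 60, #4→C 51, #5→C 126, #6→B 100, #7→B 26. Service 566; fixed 277; total 843.
{B, C}: service 658 + fixed 194 = 852
{A, B, C, D, E}: service 566 + fixed 482 = 1048
No other subset beats 832.

Open B and D; minimum total cost 832.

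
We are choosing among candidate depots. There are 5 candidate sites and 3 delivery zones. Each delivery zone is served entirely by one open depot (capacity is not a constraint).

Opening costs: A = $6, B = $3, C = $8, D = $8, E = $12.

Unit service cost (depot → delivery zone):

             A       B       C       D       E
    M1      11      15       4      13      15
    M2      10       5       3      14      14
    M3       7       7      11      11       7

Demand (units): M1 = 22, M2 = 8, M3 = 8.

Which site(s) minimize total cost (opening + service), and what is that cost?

Open B and C; minimum total cost 179.

For any fixed open set, each delivery zone goes to its cheapest open site; total = fixed + service.
{B, C}: M1→C 4·22=88, M2→C 3·8=24, M3→B 7·8=56. Service 168; fixed 11; total 179.
{A, C}: M1→C 4·22=88, M2→C 3·8=24, M3→A 7·8=56. Service 168; fixed 14; total 182.
{A, B, C}: M1→C 4·22=88, M2→C 3·8=24, M3→A 7·8=56. Service 168; fixed 17; total 185.
{A, B, C, D, E}: service 168 + fixed 37 = 205
No other subset beats 179.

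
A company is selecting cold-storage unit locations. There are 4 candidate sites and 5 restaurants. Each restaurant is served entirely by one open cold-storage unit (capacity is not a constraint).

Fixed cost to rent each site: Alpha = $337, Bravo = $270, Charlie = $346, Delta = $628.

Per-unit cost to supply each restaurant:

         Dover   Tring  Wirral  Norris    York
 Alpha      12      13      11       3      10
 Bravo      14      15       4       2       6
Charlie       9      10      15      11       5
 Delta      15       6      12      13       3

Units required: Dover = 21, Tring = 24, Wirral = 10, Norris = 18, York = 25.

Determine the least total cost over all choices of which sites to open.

For any fixed open set, each restaurant goes to its cheapest open site; total = fixed + service.
{Bravo}: Dover→Bravo 14·21=294, Tring→Bravo 15·24=360, Wirral→Bravo 4·10=40, Norris→Bravo 2·18=36, York→Bravo 6·25=150. Service 880; fixed 270; total 1150.
{Bravo, Charlie}: service 630 + fixed 616 = 1246
{Charlie}: service 902 + fixed 346 = 1248
{Alpha, Bravo, Charlie, Delta}: Dover→Charlie 9·21=189, Tring→Delta 6·24=144, Wirral→Bravo 4·10=40, Norris→Bravo 2·18=36, York→Delta 3·25=75. Service 484; fixed 1581; total 2065.
(All 15 nonempty subsets were checked; Bravo only is lowest.)

Minimum total cost: 1150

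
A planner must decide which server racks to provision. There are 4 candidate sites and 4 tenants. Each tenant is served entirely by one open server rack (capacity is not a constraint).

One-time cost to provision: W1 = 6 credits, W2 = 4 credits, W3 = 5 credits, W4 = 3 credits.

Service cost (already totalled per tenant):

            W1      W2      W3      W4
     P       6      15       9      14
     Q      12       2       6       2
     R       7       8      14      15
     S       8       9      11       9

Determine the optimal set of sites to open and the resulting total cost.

Open W1 and W4; minimum total cost 32.

For any fixed open set, each tenant goes to its cheapest open site; total = fixed + service.
{W1, W4}: P→W1 6, Q→W4 2, R→W1 7, S→W1 8. Service 23; fixed 9; total 32.
{W1, W2}: P→W1 6, Q→W2 2, R→W1 7, S→W1 8. Service 23; fixed 10; total 33.
{W1, W2, W4}: service 23 + fixed 13 = 36
{W1, W2, W3, W4}: service 23 + fixed 18 = 41
No other subset beats 32.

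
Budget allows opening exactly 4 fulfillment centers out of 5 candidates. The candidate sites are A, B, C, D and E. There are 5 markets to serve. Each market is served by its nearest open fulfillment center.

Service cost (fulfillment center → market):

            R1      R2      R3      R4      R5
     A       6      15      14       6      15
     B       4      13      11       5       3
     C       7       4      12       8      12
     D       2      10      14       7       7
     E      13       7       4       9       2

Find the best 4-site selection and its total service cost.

With exactly 4 open, each market uses its cheapest among the chosen.
{B, C, D, E}: R1→D 2, R2→C 4, R3→E 4, R4→B 5, R5→E 2. Service cost 17.
{A, C, D, E}: service cost 18
{A, B, C, E}: service cost 19
Among all 5 size-4 choices, {B, C, D, E} is lowest.

Choose B, C, D and E; total service cost 17.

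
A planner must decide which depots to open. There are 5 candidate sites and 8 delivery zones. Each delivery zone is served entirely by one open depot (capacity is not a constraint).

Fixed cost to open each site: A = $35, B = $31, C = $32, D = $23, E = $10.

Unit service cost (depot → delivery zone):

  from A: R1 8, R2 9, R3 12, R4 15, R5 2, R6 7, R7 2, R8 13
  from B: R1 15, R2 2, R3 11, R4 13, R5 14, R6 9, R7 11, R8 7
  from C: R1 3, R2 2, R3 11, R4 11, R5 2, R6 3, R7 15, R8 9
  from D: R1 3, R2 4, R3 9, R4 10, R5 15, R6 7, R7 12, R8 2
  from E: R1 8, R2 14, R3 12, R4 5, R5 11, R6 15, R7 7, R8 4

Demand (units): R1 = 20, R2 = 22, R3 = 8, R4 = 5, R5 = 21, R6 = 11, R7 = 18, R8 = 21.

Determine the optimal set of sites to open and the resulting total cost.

Open A, C, D and E; minimum total cost 454.

For any fixed open set, each delivery zone goes to its cheapest open site; total = fixed + service.
{A, C, D, E}: R1→C 3·20=60, R2→C 2·22=44, R3→D 9·8=72, R4→E 5·5=25, R5→A 2·21=42, R6→C 3·11=33, R7→A 2·18=36, R8→D 2·21=42. Service 354; fixed 100; total 454.
{A, C, D}: service 379 + fixed 90 = 469
{A, B, C, D, E}: R1→C 3·20=60, R2→B 2·22=44, R3→D 9·8=72, R4→E 5·5=25, R5→A 2·21=42, R6→C 3·11=33, R7→A 2·18=36, R8→D 2·21=42. Service 354; fixed 131; total 485.
{E}: service 1195 + fixed 10 = 1205
No other subset beats 454.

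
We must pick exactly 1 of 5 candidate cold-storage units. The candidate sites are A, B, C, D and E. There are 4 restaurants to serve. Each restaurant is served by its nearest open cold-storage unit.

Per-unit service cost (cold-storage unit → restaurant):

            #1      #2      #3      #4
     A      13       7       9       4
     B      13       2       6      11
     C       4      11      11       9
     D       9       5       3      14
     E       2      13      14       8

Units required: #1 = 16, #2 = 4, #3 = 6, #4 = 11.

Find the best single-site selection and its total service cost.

Choose E only; total service cost 256.

With exactly 1 open, each restaurant uses its cheapest among the chosen.
{E}: #1→E 2·16=32, #2→E 13·4=52, #3→E 14·6=84, #4→E 8·11=88. Service cost 256.
{C}: service cost 273
{A}: service cost 334
Among all 5 size-1 choices, {E} is lowest.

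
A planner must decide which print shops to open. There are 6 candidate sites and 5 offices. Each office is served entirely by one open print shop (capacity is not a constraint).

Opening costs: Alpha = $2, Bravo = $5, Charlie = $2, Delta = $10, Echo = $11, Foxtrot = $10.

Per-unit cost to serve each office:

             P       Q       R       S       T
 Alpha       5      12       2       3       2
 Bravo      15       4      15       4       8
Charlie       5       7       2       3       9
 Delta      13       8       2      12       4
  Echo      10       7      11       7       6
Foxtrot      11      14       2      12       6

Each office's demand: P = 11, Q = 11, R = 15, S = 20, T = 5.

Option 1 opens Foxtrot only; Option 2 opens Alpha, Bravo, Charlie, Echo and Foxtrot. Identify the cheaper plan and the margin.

Option 2 is cheaper by 356.

Option 1: {Foxtrot}: P→Foxtrot 11·11=121, Q→Foxtrot 14·11=154, R→Foxtrot 2·15=30, S→Foxtrot 12·20=240, T→Foxtrot 6·5=30. Service 575; fixed 10; total 585.
Option 2: {Alpha, Bravo, Charlie, Echo, Foxtrot}: P→Alpha 5·11=55, Q→Bravo 4·11=44, R→Alpha 2·15=30, S→Alpha 3·20=60, T→Alpha 2·5=10. Service 199; fixed 30; total 229.
Difference: |585 − 229| = 356.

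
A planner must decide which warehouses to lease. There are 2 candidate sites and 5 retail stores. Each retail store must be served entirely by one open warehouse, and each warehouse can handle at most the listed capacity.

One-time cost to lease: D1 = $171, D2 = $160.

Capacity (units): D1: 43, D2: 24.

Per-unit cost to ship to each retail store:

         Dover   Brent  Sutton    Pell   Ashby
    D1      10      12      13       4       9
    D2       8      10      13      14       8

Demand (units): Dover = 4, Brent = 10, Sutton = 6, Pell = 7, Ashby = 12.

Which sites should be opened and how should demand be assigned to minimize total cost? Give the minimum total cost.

Open {D1}: Dover→D1 10·4=40, Brent→D1 12·10=120, Sutton→D1 13·6=78, Pell→D1 4·7=28, Ashby→D1 9·12=108.
Loads: D1 carries 39/43. Service 374; fixed 171; total 545.
Next best feasible plan costs 673.

Minimum total cost: 545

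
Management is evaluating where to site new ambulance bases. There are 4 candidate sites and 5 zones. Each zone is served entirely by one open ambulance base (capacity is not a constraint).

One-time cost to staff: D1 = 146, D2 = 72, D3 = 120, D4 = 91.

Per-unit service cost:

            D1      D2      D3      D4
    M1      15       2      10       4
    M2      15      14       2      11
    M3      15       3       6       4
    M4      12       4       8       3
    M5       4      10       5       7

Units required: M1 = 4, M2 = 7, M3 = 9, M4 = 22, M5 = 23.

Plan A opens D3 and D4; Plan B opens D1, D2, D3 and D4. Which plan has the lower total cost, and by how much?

Plan A: {D3, D4}: M1→D4 4·4=16, M2→D3 2·7=14, M3→D4 4·9=36, M4→D4 3·22=66, M5→D3 5·23=115. Service 247; fixed 211; total 458.
Plan B: {D1, D2, D3, D4}: M1→D2 2·4=8, M2→D3 2·7=14, M3→D2 3·9=27, M4→D4 3·22=66, M5→D1 4·23=92. Service 207; fixed 429; total 636.
Difference: |458 − 636| = 178.

Plan A is cheaper by 178.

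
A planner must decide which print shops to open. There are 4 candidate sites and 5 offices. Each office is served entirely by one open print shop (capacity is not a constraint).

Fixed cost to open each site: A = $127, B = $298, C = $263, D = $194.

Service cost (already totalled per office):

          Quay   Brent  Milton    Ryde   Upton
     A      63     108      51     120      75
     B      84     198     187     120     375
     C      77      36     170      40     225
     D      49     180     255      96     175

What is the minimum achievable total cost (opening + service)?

For any fixed open set, each office goes to its cheapest open site; total = fixed + service.
{A}: Quay→A 63, Brent→A 108, Milton→A 51, Ryde→A 120, Upton→A 75. Service 417; fixed 127; total 544.
{A, C}: Quay→A 63, Brent→C 36, Milton→A 51, Ryde→C 40, Upton→A 75. Service 265; fixed 390; total 655.
{A, D}: service 379 + fixed 321 = 700
{A, B, C, D}: Quay→D 49, Brent→C 36, Milton→A 51, Ryde→C 40, Upton→A 75. Service 251; fixed 882; total 1133.
No other subset beats 544.

Minimum total cost: 544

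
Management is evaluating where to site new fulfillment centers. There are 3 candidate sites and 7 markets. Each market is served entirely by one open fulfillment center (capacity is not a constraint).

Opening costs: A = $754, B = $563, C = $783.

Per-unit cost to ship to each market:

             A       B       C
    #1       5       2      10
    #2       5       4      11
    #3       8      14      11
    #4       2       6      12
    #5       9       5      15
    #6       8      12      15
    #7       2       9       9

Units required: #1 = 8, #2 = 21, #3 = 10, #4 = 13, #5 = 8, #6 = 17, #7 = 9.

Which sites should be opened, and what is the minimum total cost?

Open B only; minimum total cost 1206.

For any fixed open set, each market goes to its cheapest open site; total = fixed + service.
{B}: #1→B 2·8=16, #2→B 4·21=84, #3→B 14·10=140, #4→B 6·13=78, #5→B 5·8=40, #6→B 12·17=204, #7→B 9·9=81. Service 643; fixed 563; total 1206.
{A}: service 477 + fixed 754 = 1231
{A, B}: #1→B 2·8=16, #2→B 4·21=84, #3→A 8·10=80, #4→A 2·13=26, #5→B 5·8=40, #6→A 8·17=136, #7→A 2·9=18. Service 400; fixed 1317; total 1717.
{A, B, C}: #1→B 2·8=16, #2→B 4·21=84, #3→A 8·10=80, #4→A 2·13=26, #5→B 5·8=40, #6→A 8·17=136, #7→A 2·9=18. Service 400; fixed 2100; total 2500.
No other subset beats 1206.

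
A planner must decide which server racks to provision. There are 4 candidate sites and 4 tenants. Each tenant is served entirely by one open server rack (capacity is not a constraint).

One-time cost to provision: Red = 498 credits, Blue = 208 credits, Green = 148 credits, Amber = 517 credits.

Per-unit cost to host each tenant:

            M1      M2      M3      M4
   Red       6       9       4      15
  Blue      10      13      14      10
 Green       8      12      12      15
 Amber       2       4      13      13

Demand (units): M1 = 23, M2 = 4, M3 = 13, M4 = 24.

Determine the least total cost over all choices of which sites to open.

For any fixed open set, each tenant goes to its cheapest open site; total = fixed + service.
{Green}: M1→Green 8·23=184, M2→Green 12·4=48, M3→Green 12·13=156, M4→Green 15·24=360. Service 748; fixed 148; total 896.
{Blue}: M1→Blue 10·23=230, M2→Blue 13·4=52, M3→Blue 14·13=182, M4→Blue 10·24=240. Service 704; fixed 208; total 912.
{Blue, Green}: service 628 + fixed 356 = 984
{Red, Blue, Green, Amber}: service 354 + fixed 1371 = 1725
No other subset beats 896.

Minimum total cost: 896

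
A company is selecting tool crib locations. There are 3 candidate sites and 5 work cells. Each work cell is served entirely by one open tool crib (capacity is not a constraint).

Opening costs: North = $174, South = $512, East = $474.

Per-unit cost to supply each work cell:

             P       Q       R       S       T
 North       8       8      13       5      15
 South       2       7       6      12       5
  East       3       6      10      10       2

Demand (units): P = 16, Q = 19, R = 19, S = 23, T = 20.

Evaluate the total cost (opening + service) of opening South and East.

Total cost: 1516

Each work cell is assigned to its cheapest site among the open ones.
{South, East}: P→South 2·16=32, Q→East 6·19=114, R→South 6·19=114, S→East 10·23=230, T→East 2·20=40. Service 530; fixed 986; total 1516.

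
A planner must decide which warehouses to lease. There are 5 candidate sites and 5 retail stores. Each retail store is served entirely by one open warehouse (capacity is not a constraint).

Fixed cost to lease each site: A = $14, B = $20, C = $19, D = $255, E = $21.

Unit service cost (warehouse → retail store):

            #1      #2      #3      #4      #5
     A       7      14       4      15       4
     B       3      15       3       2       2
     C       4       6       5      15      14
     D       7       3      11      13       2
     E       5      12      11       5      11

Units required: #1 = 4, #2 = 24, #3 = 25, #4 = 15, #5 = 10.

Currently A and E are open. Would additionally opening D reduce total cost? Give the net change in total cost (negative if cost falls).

Current service cost with {A, E}: 523.
Adding D: each retail store re-picks its cheapest; new service cost 287, saving 236.
Extra fixed cost: 255. Net change = 255 − 236 = 19.
(Totals: 558 → 577.)

No — net change +19 (cost rises by 19).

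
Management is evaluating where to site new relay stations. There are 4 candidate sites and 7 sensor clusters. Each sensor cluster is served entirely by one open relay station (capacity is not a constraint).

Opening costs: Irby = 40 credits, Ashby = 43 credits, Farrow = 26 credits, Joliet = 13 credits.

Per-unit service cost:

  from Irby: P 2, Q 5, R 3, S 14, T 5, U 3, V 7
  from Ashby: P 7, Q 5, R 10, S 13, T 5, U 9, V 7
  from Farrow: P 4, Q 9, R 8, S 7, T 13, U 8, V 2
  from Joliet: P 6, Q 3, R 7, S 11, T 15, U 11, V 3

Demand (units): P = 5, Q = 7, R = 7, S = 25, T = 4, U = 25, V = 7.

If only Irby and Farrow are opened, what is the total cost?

Each sensor cluster is assigned to its cheapest site among the open ones.
{Irby, Farrow}: P→Irby 2·5=10, Q→Irby 5·7=35, R→Irby 3·7=21, S→Farrow 7·25=175, T→Irby 5·4=20, U→Irby 3·25=75, V→Farrow 2·7=14. Service 350; fixed 66; total 416.

Total cost: 416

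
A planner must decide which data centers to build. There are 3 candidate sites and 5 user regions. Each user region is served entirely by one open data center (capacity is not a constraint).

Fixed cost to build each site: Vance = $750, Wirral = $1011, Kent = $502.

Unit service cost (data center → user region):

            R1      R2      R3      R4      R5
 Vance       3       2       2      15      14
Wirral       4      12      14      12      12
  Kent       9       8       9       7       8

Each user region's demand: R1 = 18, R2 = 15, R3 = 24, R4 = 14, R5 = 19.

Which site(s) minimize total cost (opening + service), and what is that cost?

For any fixed open set, each user region goes to its cheapest open site; total = fixed + service.
{Kent}: R1→Kent 9·18=162, R2→Kent 8·15=120, R3→Kent 9·24=216, R4→Kent 7·14=98, R5→Kent 8·19=152. Service 748; fixed 502; total 1250.
{Vance}: service 608 + fixed 750 = 1358
{Vance, Kent}: service 382 + fixed 1252 = 1634
{Vance, Wirral, Kent}: service 382 + fixed 2263 = 2645
No other subset beats 1250.

Open Kent only; minimum total cost 1250.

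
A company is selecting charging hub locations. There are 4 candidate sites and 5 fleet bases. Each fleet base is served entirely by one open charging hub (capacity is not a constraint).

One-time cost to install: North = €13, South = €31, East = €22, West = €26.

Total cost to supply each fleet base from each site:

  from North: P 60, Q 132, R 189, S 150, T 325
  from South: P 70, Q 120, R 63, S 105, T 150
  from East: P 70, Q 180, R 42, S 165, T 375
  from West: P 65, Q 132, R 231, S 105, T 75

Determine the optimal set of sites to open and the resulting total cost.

Open East and West; minimum total cost 467.

For any fixed open set, each fleet base goes to its cheapest open site; total = fixed + service.
{East, West}: P→West 65, Q→West 132, R→East 42, S→West 105, T→West 75. Service 419; fixed 48; total 467.
{North, East, West}: service 414 + fixed 61 = 475
{South, West}: service 428 + fixed 57 = 485
{North, South, East, West}: service 402 + fixed 92 = 494
No other subset beats 467.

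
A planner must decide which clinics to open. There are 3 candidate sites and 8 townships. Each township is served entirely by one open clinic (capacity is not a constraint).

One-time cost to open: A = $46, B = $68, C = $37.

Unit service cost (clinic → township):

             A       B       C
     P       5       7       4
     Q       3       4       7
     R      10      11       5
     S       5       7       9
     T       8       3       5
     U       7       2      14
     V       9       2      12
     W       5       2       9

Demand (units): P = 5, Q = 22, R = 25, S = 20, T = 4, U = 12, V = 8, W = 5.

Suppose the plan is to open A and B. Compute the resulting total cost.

Each township is assigned to its cheapest site among the open ones.
{A, B}: P→A 5·5=25, Q→A 3·22=66, R→A 10·25=250, S→A 5·20=100, T→B 3·4=12, U→B 2·12=24, V→B 2·8=16, W→B 2·5=10. Service 503; fixed 114; total 617.

Total cost: 617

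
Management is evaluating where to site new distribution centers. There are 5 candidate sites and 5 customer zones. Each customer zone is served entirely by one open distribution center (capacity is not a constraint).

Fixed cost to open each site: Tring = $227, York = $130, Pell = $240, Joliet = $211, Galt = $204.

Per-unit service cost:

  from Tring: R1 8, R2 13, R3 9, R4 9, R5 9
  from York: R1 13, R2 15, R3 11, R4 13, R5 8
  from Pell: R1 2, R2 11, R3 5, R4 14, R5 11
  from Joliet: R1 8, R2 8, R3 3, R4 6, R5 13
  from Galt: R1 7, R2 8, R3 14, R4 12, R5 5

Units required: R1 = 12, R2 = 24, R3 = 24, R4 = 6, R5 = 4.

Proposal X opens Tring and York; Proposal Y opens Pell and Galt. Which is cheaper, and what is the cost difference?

Proposal X: {Tring, York}: R1→Tring 8·12=96, R2→Tring 13·24=312, R3→Tring 9·24=216, R4→Tring 9·6=54, R5→York 8·4=32. Service 710; fixed 357; total 1067.
Proposal Y: {Pell, Galt}: R1→Pell 2·12=24, R2→Galt 8·24=192, R3→Pell 5·24=120, R4→Galt 12·6=72, R5→Galt 5·4=20. Service 428; fixed 444; total 872.
Difference: |1067 − 872| = 195.

Proposal Y is cheaper by 195.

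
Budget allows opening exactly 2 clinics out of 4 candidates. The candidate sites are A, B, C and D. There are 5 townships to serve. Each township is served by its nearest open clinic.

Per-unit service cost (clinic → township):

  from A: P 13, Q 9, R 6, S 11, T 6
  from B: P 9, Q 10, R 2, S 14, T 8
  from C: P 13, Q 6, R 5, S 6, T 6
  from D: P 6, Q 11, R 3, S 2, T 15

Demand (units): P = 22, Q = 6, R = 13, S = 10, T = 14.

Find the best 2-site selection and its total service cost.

Choose C and D; total service cost 311.

With exactly 2 open, each township uses its cheapest among the chosen.
{C, D}: P→D 6·22=132, Q→C 6·6=36, R→D 3·13=39, S→D 2·10=20, T→C 6·14=84. Service cost 311.
{A, D}: service cost 329
{B, D}: service cost 350
Among all 6 size-2 choices, {C, D} is lowest.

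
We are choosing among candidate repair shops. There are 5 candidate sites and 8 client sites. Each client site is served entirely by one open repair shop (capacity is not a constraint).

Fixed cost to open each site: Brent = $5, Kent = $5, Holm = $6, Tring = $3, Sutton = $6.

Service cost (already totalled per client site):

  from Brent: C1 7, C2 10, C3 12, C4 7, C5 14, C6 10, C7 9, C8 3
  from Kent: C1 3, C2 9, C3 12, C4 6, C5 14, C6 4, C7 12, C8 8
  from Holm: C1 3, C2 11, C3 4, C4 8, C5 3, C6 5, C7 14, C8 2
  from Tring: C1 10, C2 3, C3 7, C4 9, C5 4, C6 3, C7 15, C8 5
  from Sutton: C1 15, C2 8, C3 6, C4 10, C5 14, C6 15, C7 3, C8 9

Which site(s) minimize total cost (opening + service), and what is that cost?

Open Holm, Tring and Sutton; minimum total cost 44.

For any fixed open set, each client site goes to its cheapest open site; total = fixed + service.
{Holm, Tring, Sutton}: C1→Holm 3, C2→Tring 3, C3→Holm 4, C4→Holm 8, C5→Holm 3, C6→Tring 3, C7→Sutton 3, C8→Holm 2. Service 29; fixed 15; total 44.
{Kent, Holm, Tring, Sutton}: C1→Kent 3, C2→Tring 3, C3→Holm 4, C4→Kent 6, C5→Holm 3, C6→Tring 3, C7→Sutton 3, C8→Holm 2. Service 27; fixed 20; total 47.
{Kent, Tring, Sutton}: service 33 + fixed 14 = 47
{Brent, Kent, Holm, Tring, Sutton}: service 27 + fixed 25 = 52
No other subset beats 44.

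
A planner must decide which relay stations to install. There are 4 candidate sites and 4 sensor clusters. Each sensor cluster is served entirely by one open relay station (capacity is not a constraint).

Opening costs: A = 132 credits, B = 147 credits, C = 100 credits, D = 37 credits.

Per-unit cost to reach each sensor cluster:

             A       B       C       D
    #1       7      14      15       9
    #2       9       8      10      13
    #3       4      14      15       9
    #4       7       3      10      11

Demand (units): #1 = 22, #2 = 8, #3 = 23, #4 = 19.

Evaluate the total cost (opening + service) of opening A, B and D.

Each sensor cluster is assigned to its cheapest site among the open ones.
{A, B, D}: #1→A 7·22=154, #2→B 8·8=64, #3→A 4·23=92, #4→B 3·19=57. Service 367; fixed 316; total 683.

Total cost: 683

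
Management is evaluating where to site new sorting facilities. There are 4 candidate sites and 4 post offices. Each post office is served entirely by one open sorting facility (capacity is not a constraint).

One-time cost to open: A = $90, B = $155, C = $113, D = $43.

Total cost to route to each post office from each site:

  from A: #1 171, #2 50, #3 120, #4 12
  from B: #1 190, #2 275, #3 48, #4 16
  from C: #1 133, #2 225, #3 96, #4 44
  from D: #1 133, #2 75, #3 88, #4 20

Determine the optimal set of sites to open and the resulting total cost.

For any fixed open set, each post office goes to its cheapest open site; total = fixed + service.
{D}: #1→D 133, #2→D 75, #3→D 88, #4→D 20. Service 316; fixed 43; total 359.
{A, D}: service 283 + fixed 133 = 416
{A}: service 353 + fixed 90 = 443
{A, B, C, D}: service 243 + fixed 401 = 644
No other subset beats 359.

Open D only; minimum total cost 359.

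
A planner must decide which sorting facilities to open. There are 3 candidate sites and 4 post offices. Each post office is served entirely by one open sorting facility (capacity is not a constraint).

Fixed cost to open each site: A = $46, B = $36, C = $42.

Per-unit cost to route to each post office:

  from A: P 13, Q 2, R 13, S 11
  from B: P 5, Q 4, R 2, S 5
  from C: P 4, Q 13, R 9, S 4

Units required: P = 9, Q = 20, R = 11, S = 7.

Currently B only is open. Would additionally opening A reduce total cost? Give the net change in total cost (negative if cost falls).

Current service cost with {B}: 182.
Adding A: each post office re-picks its cheapest; new service cost 142, saving 40.
Extra fixed cost: 46. Net change = 46 − 40 = 6.
(Totals: 218 → 224.)

No — net change +6 (cost rises by 6).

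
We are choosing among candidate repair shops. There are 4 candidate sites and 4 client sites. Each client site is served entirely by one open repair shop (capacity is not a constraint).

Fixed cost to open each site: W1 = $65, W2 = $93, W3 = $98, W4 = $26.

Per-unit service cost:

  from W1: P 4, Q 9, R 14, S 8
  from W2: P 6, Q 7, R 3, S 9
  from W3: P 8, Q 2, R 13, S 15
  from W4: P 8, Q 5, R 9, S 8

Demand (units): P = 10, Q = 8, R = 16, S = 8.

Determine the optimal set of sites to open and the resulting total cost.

Open W2 only; minimum total cost 329.

For any fixed open set, each client site goes to its cheapest open site; total = fixed + service.
{W2}: P→W2 6·10=60, Q→W2 7·8=56, R→W2 3·16=48, S→W2 9·8=72. Service 236; fixed 93; total 329.
{W2, W4}: service 212 + fixed 119 = 331
{W4}: service 328 + fixed 26 = 354
{W1, W2, W3, W4}: P→W1 4·10=40, Q→W3 2·8=16, R→W2 3·16=48, S→W1 8·8=64. Service 168; fixed 282; total 450.
(All 15 nonempty subsets were checked; W2 only is lowest.)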